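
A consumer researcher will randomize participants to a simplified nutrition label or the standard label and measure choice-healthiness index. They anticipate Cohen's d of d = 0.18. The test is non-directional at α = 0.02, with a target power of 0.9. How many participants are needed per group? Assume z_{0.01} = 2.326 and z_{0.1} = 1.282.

For two independent groups with equal n: n = 2·((z_{α/2} + z_β) / d)².
z_{α/2} + z_β = 2.326 + 1.282 = 3.608.
n = 2 × (3.608 / 0.18)² = 2 × 20.044² = 2 × 401.78 = 803.6.
Round up to the next whole participant.

n = 804 per group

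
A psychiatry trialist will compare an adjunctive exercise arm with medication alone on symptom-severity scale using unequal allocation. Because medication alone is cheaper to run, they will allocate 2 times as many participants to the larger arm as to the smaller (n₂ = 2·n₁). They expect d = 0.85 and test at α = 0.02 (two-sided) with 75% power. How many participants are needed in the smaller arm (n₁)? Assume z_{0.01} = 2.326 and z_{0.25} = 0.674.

With allocation ratio k = n₂/n₁ = 2, Var(x̄₁−x̄₂) = σ²(1/n₁ + 1/(k·n₁)) = σ²·(k+1)/(k·n₁).
So n₁ = (1 + 1/k)·((z_{α/2} + z_β)/d)² = 1.500 × (3.000/0.85)².
n₁ = 1.500 × 12.46 = 18.7.
Round up: n₁ = 19, giving n₂ = 2 × 19 = 38.

n₁ = 19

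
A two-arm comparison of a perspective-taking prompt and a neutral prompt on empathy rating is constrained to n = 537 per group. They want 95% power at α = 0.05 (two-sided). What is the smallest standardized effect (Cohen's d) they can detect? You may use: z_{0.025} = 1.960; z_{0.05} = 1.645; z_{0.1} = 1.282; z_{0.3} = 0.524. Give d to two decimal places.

For two independent groups of n = 537 each: d_min = (z_{α/2} + z_β)·√(2/n).
z-sum = 1.960 + 1.645 = 3.605.
d_min = 3.605 × √(2/537) = 3.605 × 0.0610 = 0.220.

d_min ≈ 0.22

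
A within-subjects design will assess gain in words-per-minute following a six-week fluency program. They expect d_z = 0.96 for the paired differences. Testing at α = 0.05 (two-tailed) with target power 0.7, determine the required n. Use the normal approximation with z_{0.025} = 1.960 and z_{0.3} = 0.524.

n = 7 pairs

For a paired (one-sample on differences) test: n = ((z_{α/2} + z_β) / d)².
z_{α/2} + z_β = 1.960 + 0.524 = 2.484.
n = (2.484 / 0.96)² = 2.587² = 6.70.
Round up.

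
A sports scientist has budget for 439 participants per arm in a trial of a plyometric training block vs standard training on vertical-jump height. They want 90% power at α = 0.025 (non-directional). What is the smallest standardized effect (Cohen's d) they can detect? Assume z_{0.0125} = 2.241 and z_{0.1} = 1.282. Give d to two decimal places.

For two independent groups of n = 439 each: d_min = (z_{α/2} + z_β)·√(2/n).
z-sum = 2.241 + 1.282 = 3.523.
d_min = 3.523 × √(2/439) = 3.523 × 0.0675 = 0.238.

d_min ≈ 0.24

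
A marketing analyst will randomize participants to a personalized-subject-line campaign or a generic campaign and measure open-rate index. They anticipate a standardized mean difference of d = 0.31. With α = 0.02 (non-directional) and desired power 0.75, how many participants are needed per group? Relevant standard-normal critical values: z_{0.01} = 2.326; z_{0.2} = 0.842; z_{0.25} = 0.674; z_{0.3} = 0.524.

n = 188 per group

For two independent groups with equal n: n = 2·((z_{α/2} + z_β) / d)².
z_{α/2} + z_β = 2.326 + 0.674 = 3.000.
n = 2 × (3.000 / 0.31)² = 2 × 9.677² = 2 × 93.65 = 187.3.
Round up to the next whole participant.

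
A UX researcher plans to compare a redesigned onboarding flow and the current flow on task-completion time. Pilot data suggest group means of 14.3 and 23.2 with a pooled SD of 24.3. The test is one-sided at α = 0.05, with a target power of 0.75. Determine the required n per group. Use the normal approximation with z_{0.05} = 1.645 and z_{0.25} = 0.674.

Cohen's d = |M₁ − M₂| / SD_pooled = |14.3 − 23.2| / 24.3 = 8.9 / 24.3 = 0.366.
For two independent groups with equal n: n = 2·((z_{α} + z_β) / d)².
z_{α} + z_β = 1.645 + 0.674 = 2.319.
n = 2 × (2.319 / 0.366)² = 2 × 6.336² = 2 × 40.15 = 80.3.
Round up to the next whole participant.

n = 81 per group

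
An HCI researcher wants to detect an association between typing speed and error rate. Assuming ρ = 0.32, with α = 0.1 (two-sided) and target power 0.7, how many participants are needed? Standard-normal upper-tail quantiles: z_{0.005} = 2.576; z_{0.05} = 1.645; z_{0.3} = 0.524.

Fisher's z: C = ½·ln((1+r)/(1−r)) = ½·ln(1.9412) = 0.3316.
n = ((z_{α/2} + z_β)/C)² + 3.
(1.645 + 0.524) / 0.3316 = 2.169 / 0.3316 = 6.541.
n = 6.541² + 3 = 42.78 + 3 = 45.8.
Round up.

n = 46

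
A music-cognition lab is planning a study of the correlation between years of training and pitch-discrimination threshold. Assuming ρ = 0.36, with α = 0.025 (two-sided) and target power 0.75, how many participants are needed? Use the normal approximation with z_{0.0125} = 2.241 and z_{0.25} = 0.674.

Fisher's z: C = ½·ln((1+r)/(1−r)) = ½·ln(2.1250) = 0.3769.
n = ((z_{α/2} + z_β)/C)² + 3.
(2.241 + 0.674) / 0.3769 = 2.915 / 0.3769 = 7.734.
n = 7.734² + 3 = 59.82 + 3 = 62.8.
Round up.

n = 63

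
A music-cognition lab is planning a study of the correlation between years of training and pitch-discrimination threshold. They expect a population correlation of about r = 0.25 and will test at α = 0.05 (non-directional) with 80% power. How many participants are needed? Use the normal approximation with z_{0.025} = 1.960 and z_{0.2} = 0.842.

n = 124

Fisher's z: C = ½·ln((1+r)/(1−r)) = ½·ln(1.6667) = 0.2554.
n = ((z_{α/2} + z_β)/C)² + 3.
(1.960 + 0.842) / 0.2554 = 2.802 / 0.2554 = 10.971.
n = 10.971² + 3 = 120.36 + 3 = 123.4.
Round up.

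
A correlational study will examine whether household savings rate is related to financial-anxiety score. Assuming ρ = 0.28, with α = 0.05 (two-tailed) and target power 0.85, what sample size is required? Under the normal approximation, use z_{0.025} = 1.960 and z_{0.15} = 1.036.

n = 112

Fisher's z: C = ½·ln((1+r)/(1−r)) = ½·ln(1.7778) = 0.2877.
n = ((z_{α/2} + z_β)/C)² + 3.
(1.960 + 1.036) / 0.2877 = 2.996 / 0.2877 = 10.414.
n = 10.414² + 3 = 108.44 + 3 = 111.4.
Round up.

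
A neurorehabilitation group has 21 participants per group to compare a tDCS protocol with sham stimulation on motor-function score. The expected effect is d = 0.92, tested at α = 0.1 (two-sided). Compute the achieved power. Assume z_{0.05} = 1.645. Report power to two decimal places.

For two equal groups, power = Φ(d·√(n/2) − z_{α/2}).
d·√(n/2) = 0.92 × √(21/2) = 0.92 × 3.240 = 2.981.
z_β = 2.981 − 1.645 = 1.336.
Power = Φ(1.336) = 0.909.

power ≈ 0.91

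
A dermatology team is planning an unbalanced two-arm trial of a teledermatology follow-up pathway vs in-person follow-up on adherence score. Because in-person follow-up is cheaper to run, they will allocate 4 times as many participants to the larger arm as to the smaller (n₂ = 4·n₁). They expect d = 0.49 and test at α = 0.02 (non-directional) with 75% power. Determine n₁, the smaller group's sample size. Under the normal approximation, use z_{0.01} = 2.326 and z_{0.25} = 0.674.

n₁ = 47

With allocation ratio k = n₂/n₁ = 4, Var(x̄₁−x̄₂) = σ²(1/n₁ + 1/(k·n₁)) = σ²·(k+1)/(k·n₁).
So n₁ = (1 + 1/k)·((z_{α/2} + z_β)/d)² = 1.250 × (3.000/0.49)².
n₁ = 1.250 × 37.48 = 46.9.
Round up: n₁ = 47, giving n₂ = 4 × 47 = 188.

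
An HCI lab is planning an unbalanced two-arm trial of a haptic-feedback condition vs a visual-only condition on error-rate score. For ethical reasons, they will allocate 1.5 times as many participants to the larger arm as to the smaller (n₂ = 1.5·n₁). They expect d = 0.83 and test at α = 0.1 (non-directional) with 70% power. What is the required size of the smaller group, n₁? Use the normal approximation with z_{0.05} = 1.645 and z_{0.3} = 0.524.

n₁ = 12

With allocation ratio k = n₂/n₁ = 1.5, Var(x̄₁−x̄₂) = σ²(1/n₁ + 1/(k·n₁)) = σ²·(k+1)/(k·n₁).
So n₁ = (1 + 1/k)·((z_{α/2} + z_β)/d)² = 1.667 × (2.169/0.83)².
n₁ = 1.667 × 6.83 = 11.4.
Round up: n₁ = 12, giving n₂ = 1.5 × 12 = 18.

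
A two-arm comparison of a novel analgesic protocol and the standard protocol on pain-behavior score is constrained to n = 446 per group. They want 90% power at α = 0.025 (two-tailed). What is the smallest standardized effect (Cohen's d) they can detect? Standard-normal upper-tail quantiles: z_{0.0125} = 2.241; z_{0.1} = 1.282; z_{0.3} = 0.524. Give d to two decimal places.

For two independent groups of n = 446 each: d_min = (z_{α/2} + z_β)·√(2/n).
z-sum = 2.241 + 1.282 = 3.523.
d_min = 3.523 × √(2/446) = 3.523 × 0.0670 = 0.236.

d_min ≈ 0.24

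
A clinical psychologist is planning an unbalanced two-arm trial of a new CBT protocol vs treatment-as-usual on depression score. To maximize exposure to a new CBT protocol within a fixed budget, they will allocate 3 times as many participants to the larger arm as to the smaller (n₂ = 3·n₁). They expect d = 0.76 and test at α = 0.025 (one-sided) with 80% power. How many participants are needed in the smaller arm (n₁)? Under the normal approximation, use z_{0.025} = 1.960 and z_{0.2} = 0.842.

n₁ = 19

With allocation ratio k = n₂/n₁ = 3, Var(x̄₁−x̄₂) = σ²(1/n₁ + 1/(k·n₁)) = σ²·(k+1)/(k·n₁).
So n₁ = (1 + 1/k)·((z_{α} + z_β)/d)² = 1.333 × (2.802/0.76)².
n₁ = 1.333 × 13.59 = 18.1.
Round up: n₁ = 19, giving n₂ = 3 × 19 = 57.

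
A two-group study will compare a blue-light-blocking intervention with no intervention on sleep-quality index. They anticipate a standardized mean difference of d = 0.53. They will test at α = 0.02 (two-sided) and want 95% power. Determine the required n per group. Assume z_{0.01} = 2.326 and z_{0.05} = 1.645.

For two independent groups with equal n: n = 2·((z_{α/2} + z_β) / d)².
z_{α/2} + z_β = 2.326 + 1.645 = 3.971.
n = 2 × (3.971 / 0.53)² = 2 × 7.492² = 2 × 56.14 = 112.3.
Round up to the next whole participant.

n = 113 per group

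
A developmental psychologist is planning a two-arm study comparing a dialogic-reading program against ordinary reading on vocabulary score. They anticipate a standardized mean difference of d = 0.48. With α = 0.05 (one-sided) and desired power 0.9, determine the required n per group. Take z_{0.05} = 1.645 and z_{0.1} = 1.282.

For two independent groups with equal n: n = 2·((z_{α} + z_β) / d)².
z_{α} + z_β = 1.645 + 1.282 = 2.927.
n = 2 × (2.927 / 0.48)² = 2 × 6.098² = 2 × 37.18 = 74.4.
Round up to the next whole participant.

n = 75 per group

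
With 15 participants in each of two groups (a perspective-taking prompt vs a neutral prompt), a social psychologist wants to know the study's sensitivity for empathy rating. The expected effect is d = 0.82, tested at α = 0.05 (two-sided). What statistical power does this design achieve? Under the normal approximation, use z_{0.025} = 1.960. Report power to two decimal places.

power ≈ 0.61

For two equal groups, power = Φ(d·√(n/2) − z_{α/2}).
d·√(n/2) = 0.82 × √(15/2) = 0.82 × 2.739 = 2.246.
z_β = 2.246 − 1.960 = 0.286.
Power = Φ(0.286) = 0.612.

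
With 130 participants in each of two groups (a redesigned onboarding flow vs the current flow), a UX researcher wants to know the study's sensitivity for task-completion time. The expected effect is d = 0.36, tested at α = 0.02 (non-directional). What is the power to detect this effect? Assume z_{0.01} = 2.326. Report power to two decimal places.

power ≈ 0.72

For two equal groups, power = Φ(d·√(n/2) − z_{α/2}).
d·√(n/2) = 0.36 × √(130/2) = 0.36 × 8.062 = 2.902.
z_β = 2.902 − 2.326 = 0.576.
Power = Φ(0.576) = 0.718.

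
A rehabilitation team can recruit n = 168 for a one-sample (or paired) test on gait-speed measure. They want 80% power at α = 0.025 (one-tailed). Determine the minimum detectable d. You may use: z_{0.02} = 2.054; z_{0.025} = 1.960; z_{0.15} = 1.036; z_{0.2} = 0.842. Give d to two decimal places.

For a single sample (or paired design) of n = 168: d_min = (z_{α} + z_β)/√n.
z-sum = 1.960 + 0.842 = 2.802.
d_min = 2.802 / √168 = 2.802 / 12.961 = 0.216.

d_min ≈ 0.22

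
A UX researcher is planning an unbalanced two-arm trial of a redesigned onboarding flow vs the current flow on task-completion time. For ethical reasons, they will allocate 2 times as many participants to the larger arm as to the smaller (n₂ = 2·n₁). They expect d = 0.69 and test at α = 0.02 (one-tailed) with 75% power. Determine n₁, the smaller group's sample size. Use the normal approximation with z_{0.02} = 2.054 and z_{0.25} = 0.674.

n₁ = 24

With allocation ratio k = n₂/n₁ = 2, Var(x̄₁−x̄₂) = σ²(1/n₁ + 1/(k·n₁)) = σ²·(k+1)/(k·n₁).
So n₁ = (1 + 1/k)·((z_{α} + z_β)/d)² = 1.500 × (2.728/0.69)².
n₁ = 1.500 × 15.63 = 23.4.
Round up: n₁ = 24, giving n₂ = 2 × 24 = 48.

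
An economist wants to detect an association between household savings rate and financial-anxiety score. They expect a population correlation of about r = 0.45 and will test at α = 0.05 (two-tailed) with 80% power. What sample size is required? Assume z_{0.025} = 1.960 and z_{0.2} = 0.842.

Fisher's z: C = ½·ln((1+r)/(1−r)) = ½·ln(2.6364) = 0.4847.
n = ((z_{α/2} + z_β)/C)² + 3.
(1.960 + 0.842) / 0.4847 = 2.802 / 0.4847 = 5.781.
n = 5.781² + 3 = 33.42 + 3 = 36.4.
Round up.

n = 37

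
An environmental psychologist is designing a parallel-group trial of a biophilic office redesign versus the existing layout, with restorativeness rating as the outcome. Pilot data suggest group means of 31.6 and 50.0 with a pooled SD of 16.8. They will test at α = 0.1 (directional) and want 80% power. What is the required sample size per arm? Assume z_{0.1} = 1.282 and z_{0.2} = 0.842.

n = 8 per group

Cohen's d = |M₁ − M₂| / SD_pooled = |31.6 − 50.0| / 16.8 = 18.4 / 16.8 = 1.095.
For two independent groups with equal n: n = 2·((z_{α} + z_β) / d)².
z_{α} + z_β = 1.282 + 0.842 = 2.124.
n = 2 × (2.124 / 1.095)² = 2 × 1.940² = 2 × 3.76 = 7.5.
Round up to the next whole participant.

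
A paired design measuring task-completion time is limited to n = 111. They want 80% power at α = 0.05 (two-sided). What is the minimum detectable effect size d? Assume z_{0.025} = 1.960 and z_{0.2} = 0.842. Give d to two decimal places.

d_min ≈ 0.27

For a single sample (or paired design) of n = 111: d_min = (z_{α/2} + z_β)/√n.
z-sum = 1.960 + 0.842 = 2.802.
d_min = 2.802 / √111 = 2.802 / 10.536 = 0.266.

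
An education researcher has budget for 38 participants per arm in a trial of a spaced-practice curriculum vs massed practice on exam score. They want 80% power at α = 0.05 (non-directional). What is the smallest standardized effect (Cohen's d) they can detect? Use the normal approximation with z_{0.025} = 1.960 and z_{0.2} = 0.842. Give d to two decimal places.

d_min ≈ 0.64

For two independent groups of n = 38 each: d_min = (z_{α/2} + z_β)·√(2/n).
z-sum = 1.960 + 0.842 = 2.802.
d_min = 2.802 × √(2/38) = 2.802 × 0.2294 = 0.643.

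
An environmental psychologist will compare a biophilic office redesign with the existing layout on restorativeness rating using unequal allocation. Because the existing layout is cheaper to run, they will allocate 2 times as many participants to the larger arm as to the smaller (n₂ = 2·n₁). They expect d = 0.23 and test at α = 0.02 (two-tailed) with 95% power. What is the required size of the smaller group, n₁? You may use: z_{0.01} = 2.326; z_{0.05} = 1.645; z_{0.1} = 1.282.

With allocation ratio k = n₂/n₁ = 2, Var(x̄₁−x̄₂) = σ²(1/n₁ + 1/(k·n₁)) = σ²·(k+1)/(k·n₁).
So n₁ = (1 + 1/k)·((z_{α/2} + z_β)/d)² = 1.500 × (3.971/0.23)².
n₁ = 1.500 × 298.09 = 447.1.
Round up: n₁ = 448, giving n₂ = 2 × 448 = 896.

n₁ = 448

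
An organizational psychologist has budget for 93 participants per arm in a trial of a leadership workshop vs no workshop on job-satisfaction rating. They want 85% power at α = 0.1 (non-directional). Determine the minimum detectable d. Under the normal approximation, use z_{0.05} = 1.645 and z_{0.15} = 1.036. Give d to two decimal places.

For two independent groups of n = 93 each: d_min = (z_{α/2} + z_β)·√(2/n).
z-sum = 1.645 + 1.036 = 2.681.
d_min = 2.681 × √(2/93) = 2.681 × 0.1466 = 0.393.

d_min ≈ 0.39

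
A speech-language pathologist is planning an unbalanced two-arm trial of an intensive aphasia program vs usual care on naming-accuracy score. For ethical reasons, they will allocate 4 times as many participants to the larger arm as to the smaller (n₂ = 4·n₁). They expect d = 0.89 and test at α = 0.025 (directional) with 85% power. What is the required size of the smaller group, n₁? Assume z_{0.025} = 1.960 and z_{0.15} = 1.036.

With allocation ratio k = n₂/n₁ = 4, Var(x̄₁−x̄₂) = σ²(1/n₁ + 1/(k·n₁)) = σ²·(k+1)/(k·n₁).
So n₁ = (1 + 1/k)·((z_{α} + z_β)/d)² = 1.250 × (2.996/0.89)².
n₁ = 1.250 × 11.33 = 14.2.
Round up: n₁ = 15, giving n₂ = 4 × 15 = 60.

n₁ = 15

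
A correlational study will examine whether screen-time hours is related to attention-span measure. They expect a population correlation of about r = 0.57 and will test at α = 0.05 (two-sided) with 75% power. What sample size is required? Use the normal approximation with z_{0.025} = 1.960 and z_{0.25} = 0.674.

Fisher's z: C = ½·ln((1+r)/(1−r)) = ½·ln(3.6512) = 0.6475.
n = ((z_{α/2} + z_β)/C)² + 3.
(1.960 + 0.674) / 0.6475 = 2.634 / 0.6475 = 4.068.
n = 4.068² + 3 = 16.55 + 3 = 19.5.
Round up.

n = 20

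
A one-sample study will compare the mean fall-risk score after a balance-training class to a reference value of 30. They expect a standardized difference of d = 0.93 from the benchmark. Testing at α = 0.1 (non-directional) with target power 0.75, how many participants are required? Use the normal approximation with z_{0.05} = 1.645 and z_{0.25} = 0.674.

n = 7

For a one-sample test: n = ((z_{α/2} + z_β) / d)².
z_{α/2} + z_β = 1.645 + 0.674 = 2.319.
n = (2.319 / 0.93)² = 2.494² = 6.22.
Round up.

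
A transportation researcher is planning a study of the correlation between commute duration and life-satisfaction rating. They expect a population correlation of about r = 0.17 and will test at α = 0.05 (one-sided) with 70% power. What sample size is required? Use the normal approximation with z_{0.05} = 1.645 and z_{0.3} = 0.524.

n = 163

Fisher's z: C = ½·ln((1+r)/(1−r)) = ½·ln(1.4096) = 0.1717.
n = ((z_{α} + z_β)/C)² + 3.
(1.645 + 0.524) / 0.1717 = 2.169 / 0.1717 = 12.632.
n = 12.632² + 3 = 159.58 + 3 = 162.6.
Round up.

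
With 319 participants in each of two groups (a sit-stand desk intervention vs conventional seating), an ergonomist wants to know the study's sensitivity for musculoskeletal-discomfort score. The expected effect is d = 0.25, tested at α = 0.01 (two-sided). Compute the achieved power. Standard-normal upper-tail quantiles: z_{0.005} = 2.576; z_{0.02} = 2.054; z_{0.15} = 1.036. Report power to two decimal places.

power ≈ 0.72

For two equal groups, power = Φ(d·√(n/2) − z_{α/2}).
d·√(n/2) = 0.25 × √(319/2) = 0.25 × 12.629 = 3.157.
z_β = 3.157 − 2.576 = 0.581.
Power = Φ(0.581) = 0.719.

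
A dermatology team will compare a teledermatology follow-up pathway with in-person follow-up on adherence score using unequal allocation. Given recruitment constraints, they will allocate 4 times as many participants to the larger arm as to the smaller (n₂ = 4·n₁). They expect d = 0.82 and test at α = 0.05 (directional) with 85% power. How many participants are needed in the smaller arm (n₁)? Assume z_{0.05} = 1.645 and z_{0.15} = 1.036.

n₁ = 14

With allocation ratio k = n₂/n₁ = 4, Var(x̄₁−x̄₂) = σ²(1/n₁ + 1/(k·n₁)) = σ²·(k+1)/(k·n₁).
So n₁ = (1 + 1/k)·((z_{α} + z_β)/d)² = 1.250 × (2.681/0.82)².
n₁ = 1.250 × 10.69 = 13.4.
Round up: n₁ = 14, giving n₂ = 4 × 14 = 56.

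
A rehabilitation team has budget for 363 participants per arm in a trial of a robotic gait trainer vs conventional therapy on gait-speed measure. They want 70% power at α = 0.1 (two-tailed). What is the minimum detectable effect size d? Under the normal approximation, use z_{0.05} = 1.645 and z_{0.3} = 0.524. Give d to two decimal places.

For two independent groups of n = 363 each: d_min = (z_{α/2} + z_β)·√(2/n).
z-sum = 1.645 + 0.524 = 2.169.
d_min = 2.169 × √(2/363) = 2.169 × 0.0742 = 0.161.

d_min ≈ 0.16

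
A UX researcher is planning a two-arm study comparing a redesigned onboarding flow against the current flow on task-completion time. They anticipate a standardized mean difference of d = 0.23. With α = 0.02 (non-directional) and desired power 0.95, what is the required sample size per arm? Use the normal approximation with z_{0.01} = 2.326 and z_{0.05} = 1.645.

For two independent groups with equal n: n = 2·((z_{α/2} + z_β) / d)².
z_{α/2} + z_β = 2.326 + 1.645 = 3.971.
n = 2 × (3.971 / 0.23)² = 2 × 17.265² = 2 × 298.09 = 596.2.
Round up to the next whole participant.

n = 597 per group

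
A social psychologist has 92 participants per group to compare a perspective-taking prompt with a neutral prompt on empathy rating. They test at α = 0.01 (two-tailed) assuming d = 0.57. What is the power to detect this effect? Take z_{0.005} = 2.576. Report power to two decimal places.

power ≈ 0.90

For two equal groups, power = Φ(d·√(n/2) − z_{α/2}).
d·√(n/2) = 0.57 × √(92/2) = 0.57 × 6.782 = 3.866.
z_β = 3.866 − 2.576 = 1.290.
Power = Φ(1.290) = 0.901.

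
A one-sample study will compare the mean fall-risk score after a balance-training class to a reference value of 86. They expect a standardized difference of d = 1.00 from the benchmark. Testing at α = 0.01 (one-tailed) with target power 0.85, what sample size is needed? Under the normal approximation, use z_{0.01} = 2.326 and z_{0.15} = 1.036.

For a one-sample test: n = ((z_{α} + z_β) / d)².
z_{α} + z_β = 2.326 + 1.036 = 3.362.
n = (3.362 / 1.00)² = 3.362² = 11.30.
Round up.

n = 12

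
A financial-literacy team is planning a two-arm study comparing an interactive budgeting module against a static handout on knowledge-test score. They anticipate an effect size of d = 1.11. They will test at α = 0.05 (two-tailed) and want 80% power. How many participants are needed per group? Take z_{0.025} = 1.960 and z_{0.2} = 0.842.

n = 13 per group

For two independent groups with equal n: n = 2·((z_{α/2} + z_β) / d)².
z_{α/2} + z_β = 1.960 + 0.842 = 2.802.
n = 2 × (2.802 / 1.11)² = 2 × 2.524² = 2 × 6.37 = 12.7.
Round up to the next whole participant.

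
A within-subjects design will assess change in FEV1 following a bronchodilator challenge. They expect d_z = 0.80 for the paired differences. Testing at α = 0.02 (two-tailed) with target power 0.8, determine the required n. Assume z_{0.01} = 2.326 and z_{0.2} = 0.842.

n = 16 pairs

For a paired (one-sample on differences) test: n = ((z_{α/2} + z_β) / d)².
z_{α/2} + z_β = 2.326 + 0.842 = 3.168.
n = (3.168 / 0.80)² = 3.960² = 15.68.
Round up.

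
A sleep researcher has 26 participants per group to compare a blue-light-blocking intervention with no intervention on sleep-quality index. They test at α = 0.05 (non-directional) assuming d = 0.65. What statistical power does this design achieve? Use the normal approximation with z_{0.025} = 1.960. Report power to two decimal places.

power ≈ 0.65

For two equal groups, power = Φ(d·√(n/2) − z_{α/2}).
d·√(n/2) = 0.65 × √(26/2) = 0.65 × 3.606 = 2.344.
z_β = 2.344 − 1.960 = 0.384.
Power = Φ(0.384) = 0.649.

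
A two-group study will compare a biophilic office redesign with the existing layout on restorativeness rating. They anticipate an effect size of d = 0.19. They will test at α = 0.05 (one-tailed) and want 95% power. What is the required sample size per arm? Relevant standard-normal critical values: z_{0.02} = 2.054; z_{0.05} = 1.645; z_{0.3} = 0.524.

For two independent groups with equal n: n = 2·((z_{α} + z_β) / d)².
z_{α} + z_β = 1.645 + 1.645 = 3.290.
n = 2 × (3.290 / 0.19)² = 2 × 17.316² = 2 × 299.84 = 599.7.
Round up to the next whole participant.

n = 600 per group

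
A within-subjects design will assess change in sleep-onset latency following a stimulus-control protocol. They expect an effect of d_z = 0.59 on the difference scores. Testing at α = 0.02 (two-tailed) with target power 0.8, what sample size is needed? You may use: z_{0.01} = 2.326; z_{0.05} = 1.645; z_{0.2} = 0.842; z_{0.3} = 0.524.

For a paired (one-sample on differences) test: n = ((z_{α/2} + z_β) / d)².
z_{α/2} + z_β = 2.326 + 0.842 = 3.168.
n = (3.168 / 0.59)² = 5.369² = 28.83.
Round up.

n = 29 pairs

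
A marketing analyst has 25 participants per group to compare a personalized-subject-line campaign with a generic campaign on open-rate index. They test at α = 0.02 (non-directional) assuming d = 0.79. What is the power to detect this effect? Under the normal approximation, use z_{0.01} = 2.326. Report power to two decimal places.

power ≈ 0.68

For two equal groups, power = Φ(d·√(n/2) − z_{α/2}).
d·√(n/2) = 0.79 × √(25/2) = 0.79 × 3.536 = 2.793.
z_β = 2.793 − 2.326 = 0.467.
Power = Φ(0.467) = 0.680.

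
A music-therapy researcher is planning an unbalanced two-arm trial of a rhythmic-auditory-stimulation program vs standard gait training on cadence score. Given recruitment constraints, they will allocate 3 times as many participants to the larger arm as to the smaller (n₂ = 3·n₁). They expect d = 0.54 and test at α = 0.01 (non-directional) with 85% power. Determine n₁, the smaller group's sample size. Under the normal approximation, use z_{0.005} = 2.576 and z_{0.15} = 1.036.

With allocation ratio k = n₂/n₁ = 3, Var(x̄₁−x̄₂) = σ²(1/n₁ + 1/(k·n₁)) = σ²·(k+1)/(k·n₁).
So n₁ = (1 + 1/k)·((z_{α/2} + z_β)/d)² = 1.333 × (3.612/0.54)².
n₁ = 1.333 × 44.74 = 59.7.
Round up: n₁ = 60, giving n₂ = 3 × 60 = 180.

n₁ = 60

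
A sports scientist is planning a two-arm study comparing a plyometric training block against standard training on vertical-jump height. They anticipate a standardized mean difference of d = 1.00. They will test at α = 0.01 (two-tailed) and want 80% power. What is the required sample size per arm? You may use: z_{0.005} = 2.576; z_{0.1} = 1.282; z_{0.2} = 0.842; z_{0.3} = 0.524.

For two independent groups with equal n: n = 2·((z_{α/2} + z_β) / d)².
z_{α/2} + z_β = 2.576 + 0.842 = 3.418.
n = 2 × (3.418 / 1.00)² = 2 × 3.418² = 2 × 11.68 = 23.4.
Round up to the next whole participant.

n = 24 per group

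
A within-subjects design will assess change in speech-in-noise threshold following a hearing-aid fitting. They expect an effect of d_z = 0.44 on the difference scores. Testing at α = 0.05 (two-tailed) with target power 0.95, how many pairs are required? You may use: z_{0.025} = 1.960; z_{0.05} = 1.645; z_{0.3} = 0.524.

For a paired (one-sample on differences) test: n = ((z_{α/2} + z_β) / d)².
z_{α/2} + z_β = 1.960 + 1.645 = 3.605.
n = (3.605 / 0.44)² = 8.193² = 67.13.
Round up.

n = 68 pairs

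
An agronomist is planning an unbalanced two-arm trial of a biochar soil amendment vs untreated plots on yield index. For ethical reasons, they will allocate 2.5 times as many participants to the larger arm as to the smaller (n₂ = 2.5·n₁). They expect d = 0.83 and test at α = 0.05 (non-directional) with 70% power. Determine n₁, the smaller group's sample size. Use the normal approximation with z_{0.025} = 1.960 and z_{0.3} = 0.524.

With allocation ratio k = n₂/n₁ = 2.5, Var(x̄₁−x̄₂) = σ²(1/n₁ + 1/(k·n₁)) = σ²·(k+1)/(k·n₁).
So n₁ = (1 + 1/k)·((z_{α/2} + z_β)/d)² = 1.400 × (2.484/0.83)².
n₁ = 1.400 × 8.96 = 12.5.
Round up: n₁ = 13, giving n₂ = ⌈2.5 × 13⌉ = ⌈32.5⌉ = 33.

n₁ = 13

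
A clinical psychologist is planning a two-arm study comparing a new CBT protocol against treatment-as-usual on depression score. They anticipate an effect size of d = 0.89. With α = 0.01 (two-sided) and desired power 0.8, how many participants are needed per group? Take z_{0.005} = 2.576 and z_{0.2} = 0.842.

For two independent groups with equal n: n = 2·((z_{α/2} + z_β) / d)².
z_{α/2} + z_β = 2.576 + 0.842 = 3.418.
n = 2 × (3.418 / 0.89)² = 2 × 3.840² = 2 × 14.75 = 29.5.
Round up to the next whole participant.

n = 30 per group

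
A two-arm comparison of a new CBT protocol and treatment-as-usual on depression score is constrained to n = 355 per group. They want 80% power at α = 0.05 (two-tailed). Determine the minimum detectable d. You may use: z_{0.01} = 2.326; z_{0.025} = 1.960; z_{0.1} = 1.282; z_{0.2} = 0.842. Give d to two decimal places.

For two independent groups of n = 355 each: d_min = (z_{α/2} + z_β)·√(2/n).
z-sum = 1.960 + 0.842 = 2.802.
d_min = 2.802 × √(2/355) = 2.802 × 0.0751 = 0.210.

d_min ≈ 0.21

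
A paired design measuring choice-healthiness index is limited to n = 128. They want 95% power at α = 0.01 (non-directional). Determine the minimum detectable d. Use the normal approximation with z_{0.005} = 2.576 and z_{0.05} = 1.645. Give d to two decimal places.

For a single sample (or paired design) of n = 128: d_min = (z_{α/2} + z_β)/√n.
z-sum = 2.576 + 1.645 = 4.221.
d_min = 4.221 / √128 = 4.221 / 11.314 = 0.373.

d_min ≈ 0.37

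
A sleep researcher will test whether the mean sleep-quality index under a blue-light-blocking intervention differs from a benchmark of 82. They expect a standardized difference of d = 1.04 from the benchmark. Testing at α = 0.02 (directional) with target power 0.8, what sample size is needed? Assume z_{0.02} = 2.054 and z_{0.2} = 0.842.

n = 8

For a one-sample test: n = ((z_{α} + z_β) / d)².
z_{α} + z_β = 2.054 + 0.842 = 2.896.
n = (2.896 / 1.04)² = 2.785² = 7.75.
Round up.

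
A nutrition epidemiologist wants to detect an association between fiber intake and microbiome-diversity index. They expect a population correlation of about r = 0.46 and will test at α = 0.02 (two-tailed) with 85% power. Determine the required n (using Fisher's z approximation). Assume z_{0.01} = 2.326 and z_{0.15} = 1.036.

Fisher's z: C = ½·ln((1+r)/(1−r)) = ½·ln(2.7037) = 0.4973.
n = ((z_{α/2} + z_β)/C)² + 3.
(2.326 + 1.036) / 0.4973 = 3.362 / 0.4973 = 6.761.
n = 6.761² + 3 = 45.70 + 3 = 48.7.
Round up.

n = 49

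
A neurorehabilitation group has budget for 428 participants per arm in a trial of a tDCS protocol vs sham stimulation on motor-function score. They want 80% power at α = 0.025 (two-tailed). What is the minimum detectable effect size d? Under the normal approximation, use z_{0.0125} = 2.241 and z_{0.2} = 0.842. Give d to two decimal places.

d_min ≈ 0.21

For two independent groups of n = 428 each: d_min = (z_{α/2} + z_β)·√(2/n).
z-sum = 2.241 + 0.842 = 3.083.
d_min = 3.083 × √(2/428) = 3.083 × 0.0684 = 0.211.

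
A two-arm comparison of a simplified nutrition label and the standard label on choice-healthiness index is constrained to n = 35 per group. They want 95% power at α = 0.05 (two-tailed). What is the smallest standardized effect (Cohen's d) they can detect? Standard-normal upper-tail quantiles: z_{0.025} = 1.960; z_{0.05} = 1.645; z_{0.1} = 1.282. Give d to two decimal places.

d_min ≈ 0.86

For two independent groups of n = 35 each: d_min = (z_{α/2} + z_β)·√(2/n).
z-sum = 1.960 + 1.645 = 3.605.
d_min = 3.605 × √(2/35) = 3.605 × 0.2390 = 0.862.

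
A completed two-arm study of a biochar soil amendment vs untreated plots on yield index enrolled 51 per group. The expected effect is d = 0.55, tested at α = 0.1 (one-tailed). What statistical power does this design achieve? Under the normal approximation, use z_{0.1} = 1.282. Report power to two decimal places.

For two equal groups, power = Φ(d·√(n/2) − z_{α}).
d·√(n/2) = 0.55 × √(51/2) = 0.55 × 5.050 = 2.777.
z_β = 2.777 − 1.282 = 1.495.
Power = Φ(1.495) = 0.933.

power ≈ 0.93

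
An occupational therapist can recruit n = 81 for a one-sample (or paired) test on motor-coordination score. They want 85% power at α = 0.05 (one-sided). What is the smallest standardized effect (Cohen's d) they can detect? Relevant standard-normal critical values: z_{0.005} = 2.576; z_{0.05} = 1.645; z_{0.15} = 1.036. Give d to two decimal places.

For a single sample (or paired design) of n = 81: d_min = (z_{α} + z_β)/√n.
z-sum = 1.645 + 1.036 = 2.681.
d_min = 2.681 / √81 = 2.681 / 9.000 = 0.298.

d_min ≈ 0.30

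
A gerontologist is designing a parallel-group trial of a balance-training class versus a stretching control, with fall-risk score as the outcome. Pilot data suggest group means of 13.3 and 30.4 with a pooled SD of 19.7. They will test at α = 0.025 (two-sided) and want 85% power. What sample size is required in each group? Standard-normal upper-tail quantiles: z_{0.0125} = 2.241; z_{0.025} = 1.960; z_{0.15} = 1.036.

Cohen's d = |M₁ − M₂| / SD_pooled = |13.3 − 30.4| / 19.7 = 17.1 / 19.7 = 0.868.
For two independent groups with equal n: n = 2·((z_{α/2} + z_β) / d)².
z_{α/2} + z_β = 2.241 + 1.036 = 3.277.
n = 2 × (3.277 / 0.868)² = 2 × 3.775² = 2 × 14.25 = 28.5.
Round up to the next whole participant.

n = 29 per group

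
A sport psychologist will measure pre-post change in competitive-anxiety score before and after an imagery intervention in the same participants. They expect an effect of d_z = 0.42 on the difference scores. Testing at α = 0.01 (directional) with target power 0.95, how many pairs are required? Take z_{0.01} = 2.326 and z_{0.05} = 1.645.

For a paired (one-sample on differences) test: n = ((z_{α} + z_β) / d)².
z_{α} + z_β = 2.326 + 1.645 = 3.971.
n = (3.971 / 0.42)² = 9.455² = 89.39.
Round up.

n = 90 pairs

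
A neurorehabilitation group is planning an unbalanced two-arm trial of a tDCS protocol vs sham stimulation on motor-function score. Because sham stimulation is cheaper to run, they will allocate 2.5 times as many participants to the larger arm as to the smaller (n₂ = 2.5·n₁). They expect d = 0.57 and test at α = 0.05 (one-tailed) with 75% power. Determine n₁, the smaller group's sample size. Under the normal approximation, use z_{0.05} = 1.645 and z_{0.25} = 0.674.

With allocation ratio k = n₂/n₁ = 2.5, Var(x̄₁−x̄₂) = σ²(1/n₁ + 1/(k·n₁)) = σ²·(k+1)/(k·n₁).
So n₁ = (1 + 1/k)·((z_{α} + z_β)/d)² = 1.400 × (2.319/0.57)².
n₁ = 1.400 × 16.55 = 23.2.
Round up: n₁ = 24, giving n₂ = 2.5 × 24 = 60.

n₁ = 24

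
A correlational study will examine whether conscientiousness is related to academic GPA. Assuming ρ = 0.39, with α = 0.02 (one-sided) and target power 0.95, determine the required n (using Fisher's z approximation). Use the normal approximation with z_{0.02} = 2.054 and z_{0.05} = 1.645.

n = 84

Fisher's z: C = ½·ln((1+r)/(1−r)) = ½·ln(2.2787) = 0.4118.
n = ((z_{α} + z_β)/C)² + 3.
(2.054 + 1.645) / 0.4118 = 3.699 / 0.4118 = 8.983.
n = 8.983² + 3 = 80.69 + 3 = 83.7.
Round up.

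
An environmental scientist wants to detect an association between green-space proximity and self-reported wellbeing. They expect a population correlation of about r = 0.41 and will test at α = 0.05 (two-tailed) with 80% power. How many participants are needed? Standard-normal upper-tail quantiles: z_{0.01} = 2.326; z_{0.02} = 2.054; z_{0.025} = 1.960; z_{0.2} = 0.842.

Fisher's z: C = ½·ln((1+r)/(1−r)) = ½·ln(2.3898) = 0.4356.
n = ((z_{α/2} + z_β)/C)² + 3.
(1.960 + 0.842) / 0.4356 = 2.802 / 0.4356 = 6.433.
n = 6.433² + 3 = 41.38 + 3 = 44.4.
Round up.

n = 45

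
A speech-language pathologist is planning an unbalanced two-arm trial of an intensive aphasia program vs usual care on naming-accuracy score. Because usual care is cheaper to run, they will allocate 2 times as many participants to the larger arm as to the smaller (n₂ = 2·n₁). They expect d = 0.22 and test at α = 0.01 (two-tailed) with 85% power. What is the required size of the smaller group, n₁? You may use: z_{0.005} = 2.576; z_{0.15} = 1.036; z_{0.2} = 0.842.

n₁ = 405

With allocation ratio k = n₂/n₁ = 2, Var(x̄₁−x̄₂) = σ²(1/n₁ + 1/(k·n₁)) = σ²·(k+1)/(k·n₁).
So n₁ = (1 + 1/k)·((z_{α/2} + z_β)/d)² = 1.500 × (3.612/0.22)².
n₁ = 1.500 × 269.56 = 404.3.
Round up: n₁ = 405, giving n₂ = 2 × 405 = 810.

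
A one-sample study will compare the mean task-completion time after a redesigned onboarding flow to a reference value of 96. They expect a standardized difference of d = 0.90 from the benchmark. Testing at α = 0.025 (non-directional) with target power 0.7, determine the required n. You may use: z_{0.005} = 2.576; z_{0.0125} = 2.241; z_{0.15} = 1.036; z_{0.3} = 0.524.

For a one-sample test: n = ((z_{α/2} + z_β) / d)².
z_{α/2} + z_β = 2.241 + 0.524 = 2.765.
n = (2.765 / 0.90)² = 3.072² = 9.44.
Round up.

n = 10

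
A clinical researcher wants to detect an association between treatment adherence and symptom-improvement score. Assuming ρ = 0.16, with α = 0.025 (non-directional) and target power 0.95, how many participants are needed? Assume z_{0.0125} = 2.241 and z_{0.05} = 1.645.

Fisher's z: C = ½·ln((1+r)/(1−r)) = ½·ln(1.3810) = 0.1614.
n = ((z_{α/2} + z_β)/C)² + 3.
(2.241 + 1.645) / 0.1614 = 3.886 / 0.1614 = 24.077.
n = 24.077² + 3 = 579.69 + 3 = 582.7.
Round up.

n = 583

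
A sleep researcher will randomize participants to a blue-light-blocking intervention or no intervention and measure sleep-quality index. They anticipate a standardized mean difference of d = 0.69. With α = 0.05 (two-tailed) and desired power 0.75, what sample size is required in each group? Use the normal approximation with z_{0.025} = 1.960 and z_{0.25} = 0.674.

n = 30 per group

For two independent groups with equal n: n = 2·((z_{α/2} + z_β) / d)².
z_{α/2} + z_β = 1.960 + 0.674 = 2.634.
n = 2 × (2.634 / 0.69)² = 2 × 3.817² = 2 × 14.57 = 29.1.
Round up to the next whole participant.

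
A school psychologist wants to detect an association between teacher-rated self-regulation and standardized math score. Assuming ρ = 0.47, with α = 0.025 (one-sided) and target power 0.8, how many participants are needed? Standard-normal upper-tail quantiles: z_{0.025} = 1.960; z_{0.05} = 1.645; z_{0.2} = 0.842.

Fisher's z: C = ½·ln((1+r)/(1−r)) = ½·ln(2.7736) = 0.5101.
n = ((z_{α} + z_β)/C)² + 3.
(1.960 + 0.842) / 0.5101 = 2.802 / 0.5101 = 5.493.
n = 5.493² + 3 = 30.17 + 3 = 33.2.
Round up.

n = 34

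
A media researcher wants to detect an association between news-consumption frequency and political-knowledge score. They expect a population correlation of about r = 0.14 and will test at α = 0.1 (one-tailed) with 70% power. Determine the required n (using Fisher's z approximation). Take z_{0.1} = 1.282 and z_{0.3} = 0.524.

Fisher's z: C = ½·ln((1+r)/(1−r)) = ½·ln(1.3256) = 0.1409.
n = ((z_{α} + z_β)/C)² + 3.
(1.282 + 0.524) / 0.1409 = 1.806 / 0.1409 = 12.818.
n = 12.818² + 3 = 164.29 + 3 = 167.3.
Round up.

n = 168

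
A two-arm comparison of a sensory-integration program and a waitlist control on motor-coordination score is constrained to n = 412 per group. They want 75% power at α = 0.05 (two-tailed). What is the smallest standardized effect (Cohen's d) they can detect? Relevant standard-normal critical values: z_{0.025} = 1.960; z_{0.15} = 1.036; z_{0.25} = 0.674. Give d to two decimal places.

For two independent groups of n = 412 each: d_min = (z_{α/2} + z_β)·√(2/n).
z-sum = 1.960 + 0.674 = 2.634.
d_min = 2.634 × √(2/412) = 2.634 × 0.0697 = 0.184.

d_min ≈ 0.18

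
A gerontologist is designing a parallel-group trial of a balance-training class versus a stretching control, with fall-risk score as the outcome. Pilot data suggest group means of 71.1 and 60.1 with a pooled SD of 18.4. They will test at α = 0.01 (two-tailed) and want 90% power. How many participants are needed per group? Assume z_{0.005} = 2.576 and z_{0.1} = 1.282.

n = 84 per group

Cohen's d = |M₁ − M₂| / SD_pooled = |71.1 − 60.1| / 18.4 = 11.0 / 18.4 = 0.598.
For two independent groups with equal n: n = 2·((z_{α/2} + z_β) / d)².
z_{α/2} + z_β = 2.576 + 1.282 = 3.858.
n = 2 × (3.858 / 0.598)² = 2 × 6.452² = 2 × 41.62 = 83.2.
Round up to the next whole participant.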